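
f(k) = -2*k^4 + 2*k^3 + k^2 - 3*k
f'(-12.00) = 14661.00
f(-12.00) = -44748.00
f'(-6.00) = 1929.00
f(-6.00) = -2970.00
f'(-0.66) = 0.59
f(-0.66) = 1.46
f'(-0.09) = -3.13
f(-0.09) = 0.28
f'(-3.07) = 278.88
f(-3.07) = -216.89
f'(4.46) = -584.46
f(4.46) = -607.41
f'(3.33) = -225.21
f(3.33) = -170.98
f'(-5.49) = 1490.61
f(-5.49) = -2101.18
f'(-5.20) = 1273.70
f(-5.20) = -1700.90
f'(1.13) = -4.62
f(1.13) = -2.49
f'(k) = -8*k^3 + 6*k^2 + 2*k - 3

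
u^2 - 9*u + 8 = (u - 8)*(u - 1)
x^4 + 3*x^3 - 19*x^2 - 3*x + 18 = (x - 3)*(x - 1)*(x + 1)*(x + 6)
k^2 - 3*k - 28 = (k - 7)*(k + 4)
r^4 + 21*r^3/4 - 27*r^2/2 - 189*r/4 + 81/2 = (r - 3)*(r - 3/4)*(r + 3)*(r + 6)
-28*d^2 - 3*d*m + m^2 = (-7*d + m)*(4*d + m)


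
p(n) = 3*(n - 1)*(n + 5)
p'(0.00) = 12.00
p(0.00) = -15.00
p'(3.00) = 30.00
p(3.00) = 48.00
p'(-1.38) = 3.72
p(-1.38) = -25.85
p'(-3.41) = -8.46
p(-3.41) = -21.04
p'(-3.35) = -8.10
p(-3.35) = -21.53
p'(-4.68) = -16.08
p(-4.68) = -5.45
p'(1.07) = 18.42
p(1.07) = 1.27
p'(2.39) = 26.34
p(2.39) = 30.82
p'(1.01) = 18.06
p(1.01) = 0.18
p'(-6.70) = -28.20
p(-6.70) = 39.27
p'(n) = 6*n + 12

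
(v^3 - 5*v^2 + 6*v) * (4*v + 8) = 4*v^4 - 12*v^3 - 16*v^2 + 48*v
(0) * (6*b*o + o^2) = 0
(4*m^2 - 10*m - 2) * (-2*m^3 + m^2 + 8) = -8*m^5 + 24*m^4 - 6*m^3 + 30*m^2 - 80*m - 16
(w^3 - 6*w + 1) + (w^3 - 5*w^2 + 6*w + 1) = 2*w^3 - 5*w^2 + 2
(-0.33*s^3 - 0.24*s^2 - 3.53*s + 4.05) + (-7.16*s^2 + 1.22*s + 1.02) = -0.33*s^3 - 7.4*s^2 - 2.31*s + 5.07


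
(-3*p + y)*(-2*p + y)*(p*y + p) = 6*p^3*y + 6*p^3 - 5*p^2*y^2 - 5*p^2*y + p*y^3 + p*y^2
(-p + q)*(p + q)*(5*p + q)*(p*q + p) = -5*p^4*q - 5*p^4 - p^3*q^2 - p^3*q + 5*p^2*q^3 + 5*p^2*q^2 + p*q^4 + p*q^3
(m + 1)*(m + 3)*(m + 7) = m^3 + 11*m^2 + 31*m + 21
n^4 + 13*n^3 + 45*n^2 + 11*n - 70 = (n - 1)*(n + 2)*(n + 5)*(n + 7)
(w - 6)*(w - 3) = w^2 - 9*w + 18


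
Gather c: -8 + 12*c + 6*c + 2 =18*c - 6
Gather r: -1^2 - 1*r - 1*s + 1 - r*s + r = -r*s - s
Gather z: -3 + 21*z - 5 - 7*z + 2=14*z - 6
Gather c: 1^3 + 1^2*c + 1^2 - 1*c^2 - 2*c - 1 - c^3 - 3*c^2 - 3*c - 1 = -c^3 - 4*c^2 - 4*c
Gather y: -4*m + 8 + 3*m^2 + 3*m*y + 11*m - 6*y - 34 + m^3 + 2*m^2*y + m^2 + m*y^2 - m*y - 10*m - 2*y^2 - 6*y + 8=m^3 + 4*m^2 - 3*m + y^2*(m - 2) + y*(2*m^2 + 2*m - 12) - 18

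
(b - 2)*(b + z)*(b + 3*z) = b^3 + 4*b^2*z - 2*b^2 + 3*b*z^2 - 8*b*z - 6*z^2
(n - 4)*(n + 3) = n^2 - n - 12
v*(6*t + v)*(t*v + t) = 6*t^2*v^2 + 6*t^2*v + t*v^3 + t*v^2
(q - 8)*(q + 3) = q^2 - 5*q - 24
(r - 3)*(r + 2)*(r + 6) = r^3 + 5*r^2 - 12*r - 36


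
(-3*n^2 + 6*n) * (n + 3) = -3*n^3 - 3*n^2 + 18*n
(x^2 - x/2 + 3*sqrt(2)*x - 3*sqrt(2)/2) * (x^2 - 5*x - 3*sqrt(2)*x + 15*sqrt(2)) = x^4 - 11*x^3/2 - 31*x^2/2 + 99*x - 45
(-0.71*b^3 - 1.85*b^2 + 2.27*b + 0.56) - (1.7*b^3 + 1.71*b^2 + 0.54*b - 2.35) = -2.41*b^3 - 3.56*b^2 + 1.73*b + 2.91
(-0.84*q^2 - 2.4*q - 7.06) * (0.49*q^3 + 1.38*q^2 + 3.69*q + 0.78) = -0.4116*q^5 - 2.3352*q^4 - 9.871*q^3 - 19.254*q^2 - 27.9234*q - 5.5068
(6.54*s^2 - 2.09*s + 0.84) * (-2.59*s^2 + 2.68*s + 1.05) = -16.9386*s^4 + 22.9403*s^3 - 0.909799999999999*s^2 + 0.0566999999999998*s + 0.882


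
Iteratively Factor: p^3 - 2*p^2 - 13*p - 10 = (p + 1)*(p^2 - 3*p - 10) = (p - 5)*(p + 1)*(p + 2)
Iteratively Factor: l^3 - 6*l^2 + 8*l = (l)*(l^2 - 6*l + 8) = l*(l - 2)*(l - 4)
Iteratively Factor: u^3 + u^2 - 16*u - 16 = (u - 4)*(u^2 + 5*u + 4) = (u - 4)*(u + 1)*(u + 4)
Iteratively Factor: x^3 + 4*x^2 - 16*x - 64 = (x + 4)*(x^2 - 16) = (x + 4)^2*(x - 4)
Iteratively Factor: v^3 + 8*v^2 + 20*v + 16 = (v + 4)*(v^2 + 4*v + 4) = (v + 2)*(v + 4)*(v + 2)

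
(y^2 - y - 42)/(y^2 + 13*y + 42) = (y - 7)/(y + 7)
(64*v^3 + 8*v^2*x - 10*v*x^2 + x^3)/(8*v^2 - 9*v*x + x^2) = (-8*v^2 - 2*v*x + x^2)/(-v + x)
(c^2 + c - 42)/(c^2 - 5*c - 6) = (c + 7)/(c + 1)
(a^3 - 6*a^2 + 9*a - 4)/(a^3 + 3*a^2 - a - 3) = (a^2 - 5*a + 4)/(a^2 + 4*a + 3)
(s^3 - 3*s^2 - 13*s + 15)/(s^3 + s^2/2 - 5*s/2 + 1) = 2*(s^2 - 2*s - 15)/(2*s^2 + 3*s - 2)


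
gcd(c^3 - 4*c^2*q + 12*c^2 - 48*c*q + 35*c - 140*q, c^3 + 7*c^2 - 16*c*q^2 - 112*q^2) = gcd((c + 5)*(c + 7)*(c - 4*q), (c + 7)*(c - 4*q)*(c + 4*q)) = -c^2 + 4*c*q - 7*c + 28*q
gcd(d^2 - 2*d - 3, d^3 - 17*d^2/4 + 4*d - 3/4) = d - 3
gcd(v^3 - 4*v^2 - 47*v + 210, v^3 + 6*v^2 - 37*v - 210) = v^2 + v - 42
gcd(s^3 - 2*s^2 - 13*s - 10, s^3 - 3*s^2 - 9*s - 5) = s^2 - 4*s - 5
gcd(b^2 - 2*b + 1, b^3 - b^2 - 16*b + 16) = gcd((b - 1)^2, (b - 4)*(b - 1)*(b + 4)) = b - 1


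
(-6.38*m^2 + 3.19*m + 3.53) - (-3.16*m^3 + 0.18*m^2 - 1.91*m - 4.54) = 3.16*m^3 - 6.56*m^2 + 5.1*m + 8.07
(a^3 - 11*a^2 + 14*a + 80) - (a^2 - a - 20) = a^3 - 12*a^2 + 15*a + 100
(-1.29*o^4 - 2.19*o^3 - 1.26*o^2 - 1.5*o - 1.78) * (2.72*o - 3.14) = -3.5088*o^5 - 1.9062*o^4 + 3.4494*o^3 - 0.1236*o^2 - 0.131600000000001*o + 5.5892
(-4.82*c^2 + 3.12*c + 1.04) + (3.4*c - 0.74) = -4.82*c^2 + 6.52*c + 0.3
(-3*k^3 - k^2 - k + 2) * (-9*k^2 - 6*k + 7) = 27*k^5 + 27*k^4 - 6*k^3 - 19*k^2 - 19*k + 14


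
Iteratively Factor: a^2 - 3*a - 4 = (a + 1)*(a - 4)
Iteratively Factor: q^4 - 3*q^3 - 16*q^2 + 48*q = (q)*(q^3 - 3*q^2 - 16*q + 48) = q*(q - 3)*(q^2 - 16) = q*(q - 4)*(q - 3)*(q + 4)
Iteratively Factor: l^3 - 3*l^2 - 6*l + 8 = (l - 1)*(l^2 - 2*l - 8) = (l - 1)*(l + 2)*(l - 4)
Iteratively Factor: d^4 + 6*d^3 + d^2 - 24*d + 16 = (d + 4)*(d^3 + 2*d^2 - 7*d + 4) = (d - 1)*(d + 4)*(d^2 + 3*d - 4) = (d - 1)*(d + 4)^2*(d - 1)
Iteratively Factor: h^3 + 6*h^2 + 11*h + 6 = (h + 1)*(h^2 + 5*h + 6) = (h + 1)*(h + 3)*(h + 2)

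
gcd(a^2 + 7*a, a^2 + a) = a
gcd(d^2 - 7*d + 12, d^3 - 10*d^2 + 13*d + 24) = d - 3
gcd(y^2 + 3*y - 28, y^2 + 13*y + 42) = y + 7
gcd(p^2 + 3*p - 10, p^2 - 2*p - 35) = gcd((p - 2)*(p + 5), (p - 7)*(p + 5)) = p + 5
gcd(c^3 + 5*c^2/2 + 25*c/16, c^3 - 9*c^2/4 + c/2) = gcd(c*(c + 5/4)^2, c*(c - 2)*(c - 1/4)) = c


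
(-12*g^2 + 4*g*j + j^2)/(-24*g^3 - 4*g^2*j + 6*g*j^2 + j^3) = 1/(2*g + j)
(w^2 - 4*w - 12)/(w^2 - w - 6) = (w - 6)/(w - 3)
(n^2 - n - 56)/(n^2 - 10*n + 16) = (n + 7)/(n - 2)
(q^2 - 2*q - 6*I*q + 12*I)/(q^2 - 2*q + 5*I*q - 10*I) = (q - 6*I)/(q + 5*I)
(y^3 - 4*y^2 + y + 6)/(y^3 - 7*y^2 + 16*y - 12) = (y + 1)/(y - 2)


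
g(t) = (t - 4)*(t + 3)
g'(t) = 2*t - 1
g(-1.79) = -7.01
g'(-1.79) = -4.58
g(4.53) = 3.99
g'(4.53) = 8.06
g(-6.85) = 41.77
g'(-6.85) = -14.70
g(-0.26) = -11.67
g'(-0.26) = -1.52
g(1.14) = -11.84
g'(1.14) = 1.28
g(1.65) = -10.93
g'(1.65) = 2.30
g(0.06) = -12.06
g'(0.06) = -0.88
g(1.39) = -11.46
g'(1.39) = 1.78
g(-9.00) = 78.00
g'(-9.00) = -19.00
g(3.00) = -6.00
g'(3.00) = 5.00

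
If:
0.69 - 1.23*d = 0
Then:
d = 0.56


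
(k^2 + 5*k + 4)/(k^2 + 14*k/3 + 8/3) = 3*(k + 1)/(3*k + 2)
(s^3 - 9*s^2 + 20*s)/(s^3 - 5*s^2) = (s - 4)/s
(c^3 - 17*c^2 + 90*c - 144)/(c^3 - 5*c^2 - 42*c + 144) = (c - 6)/(c + 6)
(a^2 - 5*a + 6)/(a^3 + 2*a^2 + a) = (a^2 - 5*a + 6)/(a*(a^2 + 2*a + 1))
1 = 1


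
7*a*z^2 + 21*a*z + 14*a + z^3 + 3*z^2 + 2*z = (7*a + z)*(z + 1)*(z + 2)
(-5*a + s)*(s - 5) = -5*a*s + 25*a + s^2 - 5*s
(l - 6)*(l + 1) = l^2 - 5*l - 6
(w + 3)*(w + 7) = w^2 + 10*w + 21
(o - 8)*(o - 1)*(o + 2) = o^3 - 7*o^2 - 10*o + 16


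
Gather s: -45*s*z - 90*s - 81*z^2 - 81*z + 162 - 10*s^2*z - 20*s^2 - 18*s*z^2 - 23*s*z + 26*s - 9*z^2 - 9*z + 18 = s^2*(-10*z - 20) + s*(-18*z^2 - 68*z - 64) - 90*z^2 - 90*z + 180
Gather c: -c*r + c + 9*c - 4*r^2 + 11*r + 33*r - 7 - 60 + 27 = c*(10 - r) - 4*r^2 + 44*r - 40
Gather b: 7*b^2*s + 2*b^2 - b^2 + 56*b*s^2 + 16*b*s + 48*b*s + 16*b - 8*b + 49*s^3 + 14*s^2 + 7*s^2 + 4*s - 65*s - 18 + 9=b^2*(7*s + 1) + b*(56*s^2 + 64*s + 8) + 49*s^3 + 21*s^2 - 61*s - 9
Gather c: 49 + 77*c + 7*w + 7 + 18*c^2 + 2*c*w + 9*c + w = 18*c^2 + c*(2*w + 86) + 8*w + 56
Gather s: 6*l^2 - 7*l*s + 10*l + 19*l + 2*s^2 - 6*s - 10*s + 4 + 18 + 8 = 6*l^2 + 29*l + 2*s^2 + s*(-7*l - 16) + 30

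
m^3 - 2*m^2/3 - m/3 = m*(m - 1)*(m + 1/3)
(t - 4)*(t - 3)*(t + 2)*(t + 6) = t^4 + t^3 - 32*t^2 + 12*t + 144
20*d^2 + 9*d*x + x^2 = (4*d + x)*(5*d + x)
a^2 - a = a*(a - 1)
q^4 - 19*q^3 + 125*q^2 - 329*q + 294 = (q - 7)^2*(q - 3)*(q - 2)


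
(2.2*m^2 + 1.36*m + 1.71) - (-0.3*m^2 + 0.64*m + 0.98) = 2.5*m^2 + 0.72*m + 0.73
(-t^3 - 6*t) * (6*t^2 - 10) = -6*t^5 - 26*t^3 + 60*t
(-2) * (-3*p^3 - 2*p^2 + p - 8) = 6*p^3 + 4*p^2 - 2*p + 16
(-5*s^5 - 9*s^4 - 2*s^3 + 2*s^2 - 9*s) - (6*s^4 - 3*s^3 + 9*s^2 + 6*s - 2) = -5*s^5 - 15*s^4 + s^3 - 7*s^2 - 15*s + 2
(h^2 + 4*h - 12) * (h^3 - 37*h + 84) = h^5 + 4*h^4 - 49*h^3 - 64*h^2 + 780*h - 1008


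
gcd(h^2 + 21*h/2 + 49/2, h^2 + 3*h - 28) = h + 7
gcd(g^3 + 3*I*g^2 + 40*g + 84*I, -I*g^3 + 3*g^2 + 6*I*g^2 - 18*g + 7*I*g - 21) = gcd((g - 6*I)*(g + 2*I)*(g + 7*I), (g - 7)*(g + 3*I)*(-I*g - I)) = 1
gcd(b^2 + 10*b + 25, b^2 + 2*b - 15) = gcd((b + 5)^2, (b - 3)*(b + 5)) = b + 5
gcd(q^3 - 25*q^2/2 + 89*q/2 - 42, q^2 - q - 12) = q - 4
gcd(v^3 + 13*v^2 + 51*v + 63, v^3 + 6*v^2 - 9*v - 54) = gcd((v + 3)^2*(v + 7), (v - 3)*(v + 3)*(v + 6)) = v + 3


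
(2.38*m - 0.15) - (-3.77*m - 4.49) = 6.15*m + 4.34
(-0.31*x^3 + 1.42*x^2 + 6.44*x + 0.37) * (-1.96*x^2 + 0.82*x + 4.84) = 0.6076*x^5 - 3.0374*x^4 - 12.9584*x^3 + 11.4284*x^2 + 31.473*x + 1.7908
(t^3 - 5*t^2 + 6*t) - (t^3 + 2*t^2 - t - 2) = -7*t^2 + 7*t + 2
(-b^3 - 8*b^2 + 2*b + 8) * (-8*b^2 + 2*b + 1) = 8*b^5 + 62*b^4 - 33*b^3 - 68*b^2 + 18*b + 8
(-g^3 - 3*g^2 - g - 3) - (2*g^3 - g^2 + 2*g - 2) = -3*g^3 - 2*g^2 - 3*g - 1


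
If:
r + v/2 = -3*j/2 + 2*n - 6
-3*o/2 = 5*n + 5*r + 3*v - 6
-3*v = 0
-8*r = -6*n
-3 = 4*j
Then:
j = -3/4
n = 39/10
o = -75/4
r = 117/40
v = 0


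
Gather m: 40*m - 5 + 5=40*m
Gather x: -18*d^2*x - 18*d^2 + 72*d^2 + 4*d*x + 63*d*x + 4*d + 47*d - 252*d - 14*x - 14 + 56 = 54*d^2 - 201*d + x*(-18*d^2 + 67*d - 14) + 42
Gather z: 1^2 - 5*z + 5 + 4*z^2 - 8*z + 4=4*z^2 - 13*z + 10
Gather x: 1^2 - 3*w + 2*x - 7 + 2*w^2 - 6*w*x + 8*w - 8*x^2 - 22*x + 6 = 2*w^2 + 5*w - 8*x^2 + x*(-6*w - 20)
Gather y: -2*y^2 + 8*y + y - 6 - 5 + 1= -2*y^2 + 9*y - 10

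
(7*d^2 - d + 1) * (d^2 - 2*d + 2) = 7*d^4 - 15*d^3 + 17*d^2 - 4*d + 2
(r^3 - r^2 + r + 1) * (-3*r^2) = -3*r^5 + 3*r^4 - 3*r^3 - 3*r^2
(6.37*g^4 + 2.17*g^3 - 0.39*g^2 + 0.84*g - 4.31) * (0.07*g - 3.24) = 0.4459*g^5 - 20.4869*g^4 - 7.0581*g^3 + 1.3224*g^2 - 3.0233*g + 13.9644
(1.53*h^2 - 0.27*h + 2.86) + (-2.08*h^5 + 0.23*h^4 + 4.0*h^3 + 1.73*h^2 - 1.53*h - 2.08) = -2.08*h^5 + 0.23*h^4 + 4.0*h^3 + 3.26*h^2 - 1.8*h + 0.78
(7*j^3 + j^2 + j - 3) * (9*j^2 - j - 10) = 63*j^5 + 2*j^4 - 62*j^3 - 38*j^2 - 7*j + 30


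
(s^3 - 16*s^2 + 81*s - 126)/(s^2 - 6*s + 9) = (s^2 - 13*s + 42)/(s - 3)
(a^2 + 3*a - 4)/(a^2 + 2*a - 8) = (a - 1)/(a - 2)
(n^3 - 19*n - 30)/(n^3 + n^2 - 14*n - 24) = (n - 5)/(n - 4)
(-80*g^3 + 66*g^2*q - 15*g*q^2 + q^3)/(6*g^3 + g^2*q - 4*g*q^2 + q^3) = (40*g^2 - 13*g*q + q^2)/(-3*g^2 - 2*g*q + q^2)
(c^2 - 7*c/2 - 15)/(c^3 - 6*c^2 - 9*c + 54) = (c + 5/2)/(c^2 - 9)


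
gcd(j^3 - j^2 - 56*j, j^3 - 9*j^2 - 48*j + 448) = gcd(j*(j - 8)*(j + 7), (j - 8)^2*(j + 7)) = j^2 - j - 56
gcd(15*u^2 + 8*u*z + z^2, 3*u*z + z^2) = 3*u + z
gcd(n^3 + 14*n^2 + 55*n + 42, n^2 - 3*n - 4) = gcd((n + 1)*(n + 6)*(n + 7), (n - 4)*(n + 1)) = n + 1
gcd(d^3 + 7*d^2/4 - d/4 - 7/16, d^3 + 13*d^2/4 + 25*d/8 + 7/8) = d^2 + 9*d/4 + 7/8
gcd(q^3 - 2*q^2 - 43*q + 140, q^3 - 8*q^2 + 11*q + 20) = q^2 - 9*q + 20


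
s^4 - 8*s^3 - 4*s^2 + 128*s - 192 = (s - 6)*(s - 4)*(s - 2)*(s + 4)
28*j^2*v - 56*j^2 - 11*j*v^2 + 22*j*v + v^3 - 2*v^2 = (-7*j + v)*(-4*j + v)*(v - 2)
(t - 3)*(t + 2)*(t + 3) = t^3 + 2*t^2 - 9*t - 18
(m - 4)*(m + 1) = m^2 - 3*m - 4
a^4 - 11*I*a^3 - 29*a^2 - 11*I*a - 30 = (a - 6*I)*(a - 5*I)*(a - I)*(a + I)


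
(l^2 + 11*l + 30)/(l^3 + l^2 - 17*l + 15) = (l + 6)/(l^2 - 4*l + 3)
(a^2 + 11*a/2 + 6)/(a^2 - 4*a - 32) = (a + 3/2)/(a - 8)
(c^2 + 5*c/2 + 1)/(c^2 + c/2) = (c + 2)/c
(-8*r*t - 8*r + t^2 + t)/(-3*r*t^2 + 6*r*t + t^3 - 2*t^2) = (8*r*t + 8*r - t^2 - t)/(t*(3*r*t - 6*r - t^2 + 2*t))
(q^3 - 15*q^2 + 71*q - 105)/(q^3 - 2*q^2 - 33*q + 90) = (q - 7)/(q + 6)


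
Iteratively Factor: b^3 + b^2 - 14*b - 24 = (b - 4)*(b^2 + 5*b + 6) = (b - 4)*(b + 3)*(b + 2)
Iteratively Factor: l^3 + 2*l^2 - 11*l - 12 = (l + 4)*(l^2 - 2*l - 3) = (l + 1)*(l + 4)*(l - 3)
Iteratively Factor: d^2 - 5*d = (d - 5)*(d)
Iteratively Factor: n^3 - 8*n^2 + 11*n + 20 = (n - 5)*(n^2 - 3*n - 4) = (n - 5)*(n + 1)*(n - 4)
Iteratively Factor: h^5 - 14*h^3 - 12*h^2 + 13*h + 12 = (h + 1)*(h^4 - h^3 - 13*h^2 + h + 12) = (h - 1)*(h + 1)*(h^3 - 13*h - 12) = (h - 4)*(h - 1)*(h + 1)*(h^2 + 4*h + 3) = (h - 4)*(h - 1)*(h + 1)*(h + 3)*(h + 1)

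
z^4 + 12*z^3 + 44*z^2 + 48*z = z*(z + 2)*(z + 4)*(z + 6)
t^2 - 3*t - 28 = (t - 7)*(t + 4)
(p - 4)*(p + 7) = p^2 + 3*p - 28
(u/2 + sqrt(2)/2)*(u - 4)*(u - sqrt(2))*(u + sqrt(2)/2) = u^4/2 - 2*u^3 + sqrt(2)*u^3/4 - sqrt(2)*u^2 - u^2 - sqrt(2)*u/2 + 4*u + 2*sqrt(2)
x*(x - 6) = x^2 - 6*x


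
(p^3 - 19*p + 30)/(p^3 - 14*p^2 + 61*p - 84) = (p^2 + 3*p - 10)/(p^2 - 11*p + 28)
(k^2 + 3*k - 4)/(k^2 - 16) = (k - 1)/(k - 4)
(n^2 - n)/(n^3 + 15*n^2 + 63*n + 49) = n*(n - 1)/(n^3 + 15*n^2 + 63*n + 49)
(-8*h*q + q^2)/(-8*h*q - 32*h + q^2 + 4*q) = q/(q + 4)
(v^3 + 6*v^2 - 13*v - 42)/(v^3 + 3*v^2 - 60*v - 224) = (v^2 - v - 6)/(v^2 - 4*v - 32)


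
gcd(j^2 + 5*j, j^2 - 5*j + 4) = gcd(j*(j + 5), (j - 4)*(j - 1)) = 1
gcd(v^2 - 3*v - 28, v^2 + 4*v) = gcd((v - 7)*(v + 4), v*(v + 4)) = v + 4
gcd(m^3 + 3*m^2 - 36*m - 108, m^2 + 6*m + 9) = m + 3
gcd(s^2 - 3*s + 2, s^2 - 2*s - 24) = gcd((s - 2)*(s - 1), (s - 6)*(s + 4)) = 1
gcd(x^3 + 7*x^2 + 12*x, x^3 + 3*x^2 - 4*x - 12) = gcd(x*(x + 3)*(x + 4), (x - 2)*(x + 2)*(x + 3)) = x + 3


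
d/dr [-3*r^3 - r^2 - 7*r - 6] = -9*r^2 - 2*r - 7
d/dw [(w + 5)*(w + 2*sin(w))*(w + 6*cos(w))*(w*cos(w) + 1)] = -(w + 5)*(w + 2*sin(w))*(w + 6*cos(w))*(w*sin(w) - cos(w)) - (w + 5)*(w + 2*sin(w))*(w*cos(w) + 1)*(6*sin(w) - 1) + (w + 5)*(w + 6*cos(w))*(w*cos(w) + 1)*(2*cos(w) + 1) + (w + 2*sin(w))*(w + 6*cos(w))*(w*cos(w) + 1)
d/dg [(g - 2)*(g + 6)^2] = (g + 6)*(3*g + 2)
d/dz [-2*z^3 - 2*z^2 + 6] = 2*z*(-3*z - 2)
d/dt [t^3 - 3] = 3*t^2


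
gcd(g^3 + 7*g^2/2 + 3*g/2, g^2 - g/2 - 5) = 1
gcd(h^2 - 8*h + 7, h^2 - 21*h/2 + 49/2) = h - 7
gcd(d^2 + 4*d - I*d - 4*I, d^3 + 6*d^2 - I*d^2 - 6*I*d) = d - I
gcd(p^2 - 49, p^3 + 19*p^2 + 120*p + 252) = p + 7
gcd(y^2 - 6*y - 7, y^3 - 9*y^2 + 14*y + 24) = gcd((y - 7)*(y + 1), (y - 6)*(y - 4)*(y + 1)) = y + 1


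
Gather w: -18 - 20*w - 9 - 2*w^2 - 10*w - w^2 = -3*w^2 - 30*w - 27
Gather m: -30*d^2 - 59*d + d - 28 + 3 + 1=-30*d^2 - 58*d - 24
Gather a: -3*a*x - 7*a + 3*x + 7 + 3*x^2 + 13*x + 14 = a*(-3*x - 7) + 3*x^2 + 16*x + 21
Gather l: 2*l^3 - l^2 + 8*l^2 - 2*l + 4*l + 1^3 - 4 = 2*l^3 + 7*l^2 + 2*l - 3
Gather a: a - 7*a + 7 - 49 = -6*a - 42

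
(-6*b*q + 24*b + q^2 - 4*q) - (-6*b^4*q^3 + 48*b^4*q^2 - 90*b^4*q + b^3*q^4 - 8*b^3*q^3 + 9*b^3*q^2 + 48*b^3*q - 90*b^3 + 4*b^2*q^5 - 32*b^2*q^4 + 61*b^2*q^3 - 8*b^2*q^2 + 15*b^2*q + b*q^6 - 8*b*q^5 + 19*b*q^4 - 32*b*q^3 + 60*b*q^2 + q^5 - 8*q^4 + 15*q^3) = 6*b^4*q^3 - 48*b^4*q^2 + 90*b^4*q - b^3*q^4 + 8*b^3*q^3 - 9*b^3*q^2 - 48*b^3*q + 90*b^3 - 4*b^2*q^5 + 32*b^2*q^4 - 61*b^2*q^3 + 8*b^2*q^2 - 15*b^2*q - b*q^6 + 8*b*q^5 - 19*b*q^4 + 32*b*q^3 - 60*b*q^2 - 6*b*q + 24*b - q^5 + 8*q^4 - 15*q^3 + q^2 - 4*q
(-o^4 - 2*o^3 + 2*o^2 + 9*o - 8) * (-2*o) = 2*o^5 + 4*o^4 - 4*o^3 - 18*o^2 + 16*o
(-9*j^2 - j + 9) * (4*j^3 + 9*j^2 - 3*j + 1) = -36*j^5 - 85*j^4 + 54*j^3 + 75*j^2 - 28*j + 9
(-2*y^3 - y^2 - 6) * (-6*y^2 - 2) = 12*y^5 + 6*y^4 + 4*y^3 + 38*y^2 + 12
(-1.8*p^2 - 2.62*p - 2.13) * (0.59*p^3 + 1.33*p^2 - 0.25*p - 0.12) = -1.062*p^5 - 3.9398*p^4 - 4.2913*p^3 - 1.9619*p^2 + 0.8469*p + 0.2556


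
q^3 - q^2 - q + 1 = (q - 1)^2*(q + 1)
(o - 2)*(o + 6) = o^2 + 4*o - 12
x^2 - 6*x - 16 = (x - 8)*(x + 2)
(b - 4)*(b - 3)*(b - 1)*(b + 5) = b^4 - 3*b^3 - 21*b^2 + 83*b - 60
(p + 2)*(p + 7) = p^2 + 9*p + 14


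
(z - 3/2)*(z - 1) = z^2 - 5*z/2 + 3/2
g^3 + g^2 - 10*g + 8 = (g - 2)*(g - 1)*(g + 4)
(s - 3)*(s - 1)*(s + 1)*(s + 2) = s^4 - s^3 - 7*s^2 + s + 6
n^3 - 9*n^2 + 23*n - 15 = (n - 5)*(n - 3)*(n - 1)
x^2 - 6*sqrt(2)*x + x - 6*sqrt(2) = (x + 1)*(x - 6*sqrt(2))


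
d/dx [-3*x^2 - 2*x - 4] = -6*x - 2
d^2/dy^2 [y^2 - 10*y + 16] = 2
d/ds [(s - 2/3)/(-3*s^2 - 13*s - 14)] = (9*s^2 - 12*s - 68)/(3*(9*s^4 + 78*s^3 + 253*s^2 + 364*s + 196))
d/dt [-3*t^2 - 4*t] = -6*t - 4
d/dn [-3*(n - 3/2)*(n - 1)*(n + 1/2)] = -9*n^2 + 12*n - 3/4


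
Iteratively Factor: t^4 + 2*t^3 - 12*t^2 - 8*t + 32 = (t + 4)*(t^3 - 2*t^2 - 4*t + 8) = (t - 2)*(t + 4)*(t^2 - 4) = (t - 2)*(t + 2)*(t + 4)*(t - 2)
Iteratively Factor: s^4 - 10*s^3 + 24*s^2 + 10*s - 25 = (s - 5)*(s^3 - 5*s^2 - s + 5) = (s - 5)*(s + 1)*(s^2 - 6*s + 5) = (s - 5)^2*(s + 1)*(s - 1)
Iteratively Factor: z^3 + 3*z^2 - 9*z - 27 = (z + 3)*(z^2 - 9) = (z + 3)^2*(z - 3)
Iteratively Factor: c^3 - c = (c)*(c^2 - 1) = c*(c - 1)*(c + 1)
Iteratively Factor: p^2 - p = (p - 1)*(p)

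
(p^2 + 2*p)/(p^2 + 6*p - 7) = p*(p + 2)/(p^2 + 6*p - 7)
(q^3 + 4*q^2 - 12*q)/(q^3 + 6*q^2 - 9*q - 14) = q*(q + 6)/(q^2 + 8*q + 7)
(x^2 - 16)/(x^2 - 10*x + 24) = (x + 4)/(x - 6)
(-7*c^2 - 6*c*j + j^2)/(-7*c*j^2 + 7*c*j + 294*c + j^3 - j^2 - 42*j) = (c + j)/(j^2 - j - 42)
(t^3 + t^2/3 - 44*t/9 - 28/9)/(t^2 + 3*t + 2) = (9*t^2 - 15*t - 14)/(9*(t + 1))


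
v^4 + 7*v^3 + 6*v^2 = v^2*(v + 1)*(v + 6)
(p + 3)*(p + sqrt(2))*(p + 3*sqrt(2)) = p^3 + 3*p^2 + 4*sqrt(2)*p^2 + 6*p + 12*sqrt(2)*p + 18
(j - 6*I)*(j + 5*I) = j^2 - I*j + 30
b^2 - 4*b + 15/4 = (b - 5/2)*(b - 3/2)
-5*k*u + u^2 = u*(-5*k + u)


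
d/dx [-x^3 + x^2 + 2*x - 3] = -3*x^2 + 2*x + 2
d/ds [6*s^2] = 12*s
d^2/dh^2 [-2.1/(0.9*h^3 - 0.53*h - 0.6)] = (11.34*h*(-0.9*h^3 + 0.53*h + 0.6) + 2.1*(2.7*h^2 - 0.53)*(5.4*h^2 - 1.06))/(-0.9*h^3 + 0.53*h + 0.6)^3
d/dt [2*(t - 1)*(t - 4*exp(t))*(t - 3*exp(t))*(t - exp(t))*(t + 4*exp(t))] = -8*t^4*exp(t) + 10*t^4 - 52*t^3*exp(2*t) - 24*t^3*exp(t) - 8*t^3 + 384*t^2*exp(3*t) - 26*t^2*exp(2*t) + 24*t^2*exp(t) - 384*t*exp(4*t) - 128*t*exp(3*t) + 52*t*exp(2*t) + 288*exp(4*t) - 128*exp(3*t)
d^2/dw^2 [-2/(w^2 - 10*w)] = 4*(w*(w - 10) - 4*(w - 5)^2)/(w^3*(w - 10)^3)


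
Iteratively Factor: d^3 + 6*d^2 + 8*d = (d + 2)*(d^2 + 4*d) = d*(d + 2)*(d + 4)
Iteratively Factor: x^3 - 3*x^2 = (x)*(x^2 - 3*x) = x^2*(x - 3)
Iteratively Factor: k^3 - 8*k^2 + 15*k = (k - 3)*(k^2 - 5*k) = k*(k - 3)*(k - 5)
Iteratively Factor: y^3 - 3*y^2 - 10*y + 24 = (y - 4)*(y^2 + y - 6) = (y - 4)*(y + 3)*(y - 2)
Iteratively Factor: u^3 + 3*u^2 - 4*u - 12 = (u + 3)*(u^2 - 4) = (u - 2)*(u + 3)*(u + 2)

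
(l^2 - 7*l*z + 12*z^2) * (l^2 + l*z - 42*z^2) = l^4 - 6*l^3*z - 37*l^2*z^2 + 306*l*z^3 - 504*z^4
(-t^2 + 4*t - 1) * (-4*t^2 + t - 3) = 4*t^4 - 17*t^3 + 11*t^2 - 13*t + 3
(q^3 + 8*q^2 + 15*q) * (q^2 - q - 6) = q^5 + 7*q^4 + q^3 - 63*q^2 - 90*q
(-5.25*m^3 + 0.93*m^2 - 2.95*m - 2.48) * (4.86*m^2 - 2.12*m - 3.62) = -25.515*m^5 + 15.6498*m^4 + 2.6964*m^3 - 9.1654*m^2 + 15.9366*m + 8.9776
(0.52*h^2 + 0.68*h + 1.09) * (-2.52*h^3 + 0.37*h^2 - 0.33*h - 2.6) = -1.3104*h^5 - 1.5212*h^4 - 2.6668*h^3 - 1.1731*h^2 - 2.1277*h - 2.834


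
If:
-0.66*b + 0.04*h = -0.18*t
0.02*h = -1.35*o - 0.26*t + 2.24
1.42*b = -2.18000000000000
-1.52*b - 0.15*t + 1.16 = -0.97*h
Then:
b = -1.54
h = -4.32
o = 2.62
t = -4.67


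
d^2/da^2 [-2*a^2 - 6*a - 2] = -4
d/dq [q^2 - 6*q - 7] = 2*q - 6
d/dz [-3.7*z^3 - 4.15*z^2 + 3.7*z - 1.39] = -11.1*z^2 - 8.3*z + 3.7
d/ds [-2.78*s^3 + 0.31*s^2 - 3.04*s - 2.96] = -8.34*s^2 + 0.62*s - 3.04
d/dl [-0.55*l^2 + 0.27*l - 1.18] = 0.27 - 1.1*l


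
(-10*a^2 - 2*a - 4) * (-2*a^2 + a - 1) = 20*a^4 - 6*a^3 + 16*a^2 - 2*a + 4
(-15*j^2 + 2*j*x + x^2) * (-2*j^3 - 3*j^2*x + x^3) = 30*j^5 + 41*j^4*x - 8*j^3*x^2 - 18*j^2*x^3 + 2*j*x^4 + x^5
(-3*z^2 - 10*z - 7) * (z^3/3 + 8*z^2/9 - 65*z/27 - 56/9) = -z^5 - 6*z^4 - 4*z^3 + 986*z^2/27 + 2135*z/27 + 392/9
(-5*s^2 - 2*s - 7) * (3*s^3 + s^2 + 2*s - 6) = -15*s^5 - 11*s^4 - 33*s^3 + 19*s^2 - 2*s + 42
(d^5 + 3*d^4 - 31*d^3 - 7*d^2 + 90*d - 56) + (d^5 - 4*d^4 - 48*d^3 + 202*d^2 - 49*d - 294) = 2*d^5 - d^4 - 79*d^3 + 195*d^2 + 41*d - 350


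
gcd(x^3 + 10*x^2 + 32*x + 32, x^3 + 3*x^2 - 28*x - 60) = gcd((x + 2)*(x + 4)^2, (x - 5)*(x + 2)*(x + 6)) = x + 2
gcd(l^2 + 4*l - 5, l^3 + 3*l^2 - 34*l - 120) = l + 5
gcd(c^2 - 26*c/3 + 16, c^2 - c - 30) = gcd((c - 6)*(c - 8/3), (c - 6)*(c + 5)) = c - 6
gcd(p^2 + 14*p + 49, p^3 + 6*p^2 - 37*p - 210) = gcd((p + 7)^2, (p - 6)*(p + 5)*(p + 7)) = p + 7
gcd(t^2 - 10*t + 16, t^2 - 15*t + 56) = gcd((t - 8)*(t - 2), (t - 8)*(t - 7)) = t - 8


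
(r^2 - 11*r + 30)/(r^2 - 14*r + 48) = (r - 5)/(r - 8)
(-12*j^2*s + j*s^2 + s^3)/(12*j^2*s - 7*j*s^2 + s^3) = (4*j + s)/(-4*j + s)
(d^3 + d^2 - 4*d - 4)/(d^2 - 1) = (d^2 - 4)/(d - 1)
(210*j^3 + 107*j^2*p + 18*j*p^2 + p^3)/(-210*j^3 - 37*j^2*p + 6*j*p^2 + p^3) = (6*j + p)/(-6*j + p)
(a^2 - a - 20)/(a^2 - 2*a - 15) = (a + 4)/(a + 3)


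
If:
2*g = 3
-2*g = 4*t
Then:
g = 3/2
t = -3/4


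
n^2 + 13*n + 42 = (n + 6)*(n + 7)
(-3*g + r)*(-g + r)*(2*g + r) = 6*g^3 - 5*g^2*r - 2*g*r^2 + r^3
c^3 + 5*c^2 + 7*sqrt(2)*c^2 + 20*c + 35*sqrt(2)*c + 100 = (c + 5)*(c + 2*sqrt(2))*(c + 5*sqrt(2))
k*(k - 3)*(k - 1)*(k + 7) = k^4 + 3*k^3 - 25*k^2 + 21*k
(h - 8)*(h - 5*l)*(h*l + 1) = h^3*l - 5*h^2*l^2 - 8*h^2*l + h^2 + 40*h*l^2 - 5*h*l - 8*h + 40*l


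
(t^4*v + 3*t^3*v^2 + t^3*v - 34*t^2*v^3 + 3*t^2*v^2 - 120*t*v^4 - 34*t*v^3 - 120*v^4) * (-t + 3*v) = -t^5*v - t^4*v + 43*t^3*v^3 + 18*t^2*v^4 + 43*t^2*v^3 - 360*t*v^5 + 18*t*v^4 - 360*v^5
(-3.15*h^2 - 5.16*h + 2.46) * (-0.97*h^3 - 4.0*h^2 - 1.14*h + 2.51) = 3.0555*h^5 + 17.6052*h^4 + 21.8448*h^3 - 11.8641*h^2 - 15.756*h + 6.1746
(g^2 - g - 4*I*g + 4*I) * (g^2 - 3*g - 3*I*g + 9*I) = g^4 - 4*g^3 - 7*I*g^3 - 9*g^2 + 28*I*g^2 + 48*g - 21*I*g - 36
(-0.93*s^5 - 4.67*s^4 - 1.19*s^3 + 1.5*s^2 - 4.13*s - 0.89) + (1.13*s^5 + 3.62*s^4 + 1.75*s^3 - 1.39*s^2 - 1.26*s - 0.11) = 0.2*s^5 - 1.05*s^4 + 0.56*s^3 + 0.11*s^2 - 5.39*s - 1.0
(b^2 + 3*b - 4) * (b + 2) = b^3 + 5*b^2 + 2*b - 8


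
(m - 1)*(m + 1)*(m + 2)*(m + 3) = m^4 + 5*m^3 + 5*m^2 - 5*m - 6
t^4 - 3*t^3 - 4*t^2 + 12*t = t*(t - 3)*(t - 2)*(t + 2)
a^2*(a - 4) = a^3 - 4*a^2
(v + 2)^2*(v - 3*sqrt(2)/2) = v^3 - 3*sqrt(2)*v^2/2 + 4*v^2 - 6*sqrt(2)*v + 4*v - 6*sqrt(2)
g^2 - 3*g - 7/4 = (g - 7/2)*(g + 1/2)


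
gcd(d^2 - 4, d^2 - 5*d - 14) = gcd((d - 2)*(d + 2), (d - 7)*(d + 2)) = d + 2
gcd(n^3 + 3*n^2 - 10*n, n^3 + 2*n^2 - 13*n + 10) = n^2 + 3*n - 10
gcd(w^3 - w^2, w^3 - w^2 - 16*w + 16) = w - 1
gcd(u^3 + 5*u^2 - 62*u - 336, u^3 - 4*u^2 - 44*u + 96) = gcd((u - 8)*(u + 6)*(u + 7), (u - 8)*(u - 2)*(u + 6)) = u^2 - 2*u - 48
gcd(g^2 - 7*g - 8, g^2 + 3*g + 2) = g + 1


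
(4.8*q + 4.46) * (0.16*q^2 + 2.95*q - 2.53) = 0.768*q^3 + 14.8736*q^2 + 1.013*q - 11.2838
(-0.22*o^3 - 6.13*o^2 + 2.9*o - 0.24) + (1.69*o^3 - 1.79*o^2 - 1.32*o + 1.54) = 1.47*o^3 - 7.92*o^2 + 1.58*o + 1.3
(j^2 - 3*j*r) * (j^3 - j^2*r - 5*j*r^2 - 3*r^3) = j^5 - 4*j^4*r - 2*j^3*r^2 + 12*j^2*r^3 + 9*j*r^4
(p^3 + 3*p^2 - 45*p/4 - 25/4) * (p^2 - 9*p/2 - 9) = p^5 - 3*p^4/2 - 135*p^3/4 + 139*p^2/8 + 1035*p/8 + 225/4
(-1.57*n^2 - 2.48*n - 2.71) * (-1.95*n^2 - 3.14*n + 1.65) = 3.0615*n^4 + 9.7658*n^3 + 10.4812*n^2 + 4.4174*n - 4.4715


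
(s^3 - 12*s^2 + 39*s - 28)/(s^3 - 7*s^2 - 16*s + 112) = (s - 1)/(s + 4)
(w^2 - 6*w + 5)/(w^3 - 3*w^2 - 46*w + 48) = (w - 5)/(w^2 - 2*w - 48)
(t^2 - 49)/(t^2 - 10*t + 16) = (t^2 - 49)/(t^2 - 10*t + 16)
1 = 1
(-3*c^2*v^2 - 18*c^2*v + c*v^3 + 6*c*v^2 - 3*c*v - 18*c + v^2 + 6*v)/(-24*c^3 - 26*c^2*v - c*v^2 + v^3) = (3*c^2*v^2 + 18*c^2*v - c*v^3 - 6*c*v^2 + 3*c*v + 18*c - v^2 - 6*v)/(24*c^3 + 26*c^2*v + c*v^2 - v^3)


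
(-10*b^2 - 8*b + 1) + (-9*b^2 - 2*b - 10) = -19*b^2 - 10*b - 9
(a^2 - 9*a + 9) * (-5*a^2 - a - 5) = -5*a^4 + 44*a^3 - 41*a^2 + 36*a - 45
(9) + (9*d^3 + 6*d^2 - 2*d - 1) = 9*d^3 + 6*d^2 - 2*d + 8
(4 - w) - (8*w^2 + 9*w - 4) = -8*w^2 - 10*w + 8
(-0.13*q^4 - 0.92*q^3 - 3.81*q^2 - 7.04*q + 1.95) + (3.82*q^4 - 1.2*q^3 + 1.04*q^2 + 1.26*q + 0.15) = 3.69*q^4 - 2.12*q^3 - 2.77*q^2 - 5.78*q + 2.1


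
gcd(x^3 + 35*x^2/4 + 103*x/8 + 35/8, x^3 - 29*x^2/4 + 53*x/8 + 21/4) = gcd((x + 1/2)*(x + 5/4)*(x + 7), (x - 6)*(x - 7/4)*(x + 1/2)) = x + 1/2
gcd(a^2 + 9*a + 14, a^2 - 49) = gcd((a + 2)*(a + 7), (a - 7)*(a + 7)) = a + 7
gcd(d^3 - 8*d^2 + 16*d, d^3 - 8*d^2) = d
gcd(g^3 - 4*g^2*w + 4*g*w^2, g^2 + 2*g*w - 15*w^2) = 1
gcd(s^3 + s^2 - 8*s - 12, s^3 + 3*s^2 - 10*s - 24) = s^2 - s - 6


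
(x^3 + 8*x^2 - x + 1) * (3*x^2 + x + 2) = 3*x^5 + 25*x^4 + 7*x^3 + 18*x^2 - x + 2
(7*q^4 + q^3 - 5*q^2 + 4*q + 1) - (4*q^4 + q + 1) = 3*q^4 + q^3 - 5*q^2 + 3*q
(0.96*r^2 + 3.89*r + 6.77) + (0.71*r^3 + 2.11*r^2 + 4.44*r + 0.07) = 0.71*r^3 + 3.07*r^2 + 8.33*r + 6.84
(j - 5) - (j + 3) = -8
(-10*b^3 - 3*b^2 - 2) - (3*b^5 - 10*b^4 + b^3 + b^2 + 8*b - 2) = -3*b^5 + 10*b^4 - 11*b^3 - 4*b^2 - 8*b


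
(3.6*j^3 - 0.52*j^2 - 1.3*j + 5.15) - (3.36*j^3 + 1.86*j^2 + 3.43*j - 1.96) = 0.24*j^3 - 2.38*j^2 - 4.73*j + 7.11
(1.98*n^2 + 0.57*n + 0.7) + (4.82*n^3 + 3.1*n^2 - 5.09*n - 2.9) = 4.82*n^3 + 5.08*n^2 - 4.52*n - 2.2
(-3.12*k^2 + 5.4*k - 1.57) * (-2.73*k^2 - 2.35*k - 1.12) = 8.5176*k^4 - 7.41*k^3 - 4.9095*k^2 - 2.3585*k + 1.7584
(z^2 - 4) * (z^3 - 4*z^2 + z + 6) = z^5 - 4*z^4 - 3*z^3 + 22*z^2 - 4*z - 24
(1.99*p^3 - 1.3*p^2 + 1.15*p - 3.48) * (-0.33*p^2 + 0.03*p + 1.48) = -0.6567*p^5 + 0.4887*p^4 + 2.5267*p^3 - 0.7411*p^2 + 1.5976*p - 5.1504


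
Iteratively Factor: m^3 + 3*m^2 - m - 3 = (m - 1)*(m^2 + 4*m + 3) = (m - 1)*(m + 3)*(m + 1)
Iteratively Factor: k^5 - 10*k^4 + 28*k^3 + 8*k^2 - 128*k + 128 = (k - 4)*(k^4 - 6*k^3 + 4*k^2 + 24*k - 32) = (k - 4)*(k - 2)*(k^3 - 4*k^2 - 4*k + 16) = (k - 4)*(k - 2)*(k + 2)*(k^2 - 6*k + 8) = (k - 4)*(k - 2)^2*(k + 2)*(k - 4)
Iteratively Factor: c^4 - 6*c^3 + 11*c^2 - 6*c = (c)*(c^3 - 6*c^2 + 11*c - 6) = c*(c - 1)*(c^2 - 5*c + 6) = c*(c - 2)*(c - 1)*(c - 3)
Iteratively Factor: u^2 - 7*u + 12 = (u - 3)*(u - 4)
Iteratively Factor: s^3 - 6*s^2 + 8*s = (s)*(s^2 - 6*s + 8) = s*(s - 4)*(s - 2)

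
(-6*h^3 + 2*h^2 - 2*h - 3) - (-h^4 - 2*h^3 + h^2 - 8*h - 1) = h^4 - 4*h^3 + h^2 + 6*h - 2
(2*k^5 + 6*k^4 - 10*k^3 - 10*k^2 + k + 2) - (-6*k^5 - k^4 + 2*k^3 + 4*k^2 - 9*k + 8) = 8*k^5 + 7*k^4 - 12*k^3 - 14*k^2 + 10*k - 6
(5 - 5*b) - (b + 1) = 4 - 6*b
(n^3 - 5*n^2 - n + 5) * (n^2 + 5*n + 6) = n^5 - 20*n^3 - 30*n^2 + 19*n + 30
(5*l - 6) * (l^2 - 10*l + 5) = 5*l^3 - 56*l^2 + 85*l - 30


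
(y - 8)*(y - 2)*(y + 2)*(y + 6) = y^4 - 2*y^3 - 52*y^2 + 8*y + 192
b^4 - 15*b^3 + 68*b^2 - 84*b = b*(b - 7)*(b - 6)*(b - 2)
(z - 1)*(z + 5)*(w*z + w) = w*z^3 + 5*w*z^2 - w*z - 5*w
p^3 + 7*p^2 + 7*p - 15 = (p - 1)*(p + 3)*(p + 5)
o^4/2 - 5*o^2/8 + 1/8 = (o/2 + 1/2)*(o - 1)*(o - 1/2)*(o + 1/2)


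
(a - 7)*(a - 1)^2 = a^3 - 9*a^2 + 15*a - 7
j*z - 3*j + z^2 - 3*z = (j + z)*(z - 3)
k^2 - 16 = (k - 4)*(k + 4)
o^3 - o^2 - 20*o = o*(o - 5)*(o + 4)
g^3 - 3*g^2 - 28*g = g*(g - 7)*(g + 4)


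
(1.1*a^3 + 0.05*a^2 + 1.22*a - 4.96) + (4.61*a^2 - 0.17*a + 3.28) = 1.1*a^3 + 4.66*a^2 + 1.05*a - 1.68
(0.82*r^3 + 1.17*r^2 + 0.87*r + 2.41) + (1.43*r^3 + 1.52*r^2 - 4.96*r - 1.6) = 2.25*r^3 + 2.69*r^2 - 4.09*r + 0.81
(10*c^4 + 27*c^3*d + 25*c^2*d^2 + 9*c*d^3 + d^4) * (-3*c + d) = -30*c^5 - 71*c^4*d - 48*c^3*d^2 - 2*c^2*d^3 + 6*c*d^4 + d^5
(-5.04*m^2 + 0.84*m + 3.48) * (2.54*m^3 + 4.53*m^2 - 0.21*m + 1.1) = -12.8016*m^5 - 20.6976*m^4 + 13.7028*m^3 + 10.044*m^2 + 0.1932*m + 3.828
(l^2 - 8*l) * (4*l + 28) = 4*l^3 - 4*l^2 - 224*l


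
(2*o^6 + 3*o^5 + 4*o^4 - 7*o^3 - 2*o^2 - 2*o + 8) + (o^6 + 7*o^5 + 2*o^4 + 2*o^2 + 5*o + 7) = 3*o^6 + 10*o^5 + 6*o^4 - 7*o^3 + 3*o + 15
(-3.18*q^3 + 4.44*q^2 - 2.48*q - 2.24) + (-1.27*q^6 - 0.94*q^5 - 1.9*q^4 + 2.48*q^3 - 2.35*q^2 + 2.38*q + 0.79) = -1.27*q^6 - 0.94*q^5 - 1.9*q^4 - 0.7*q^3 + 2.09*q^2 - 0.1*q - 1.45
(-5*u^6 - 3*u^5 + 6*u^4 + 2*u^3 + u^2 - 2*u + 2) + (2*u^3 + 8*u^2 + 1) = -5*u^6 - 3*u^5 + 6*u^4 + 4*u^3 + 9*u^2 - 2*u + 3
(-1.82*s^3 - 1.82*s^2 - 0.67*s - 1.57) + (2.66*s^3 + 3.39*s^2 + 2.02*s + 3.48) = 0.84*s^3 + 1.57*s^2 + 1.35*s + 1.91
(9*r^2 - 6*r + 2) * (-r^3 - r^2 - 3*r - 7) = -9*r^5 - 3*r^4 - 23*r^3 - 47*r^2 + 36*r - 14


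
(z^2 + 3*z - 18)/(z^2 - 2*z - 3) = (z + 6)/(z + 1)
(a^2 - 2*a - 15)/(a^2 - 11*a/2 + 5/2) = 2*(a + 3)/(2*a - 1)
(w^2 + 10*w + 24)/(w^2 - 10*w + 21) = (w^2 + 10*w + 24)/(w^2 - 10*w + 21)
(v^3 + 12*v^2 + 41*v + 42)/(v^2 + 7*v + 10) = (v^2 + 10*v + 21)/(v + 5)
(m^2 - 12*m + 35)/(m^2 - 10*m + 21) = (m - 5)/(m - 3)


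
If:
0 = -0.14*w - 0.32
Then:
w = -2.29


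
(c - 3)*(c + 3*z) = c^2 + 3*c*z - 3*c - 9*z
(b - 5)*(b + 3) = b^2 - 2*b - 15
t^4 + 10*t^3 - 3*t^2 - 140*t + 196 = (t - 2)^2*(t + 7)^2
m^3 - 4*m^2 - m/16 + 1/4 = (m - 4)*(m - 1/4)*(m + 1/4)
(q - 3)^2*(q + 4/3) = q^3 - 14*q^2/3 + q + 12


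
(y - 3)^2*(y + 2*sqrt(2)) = y^3 - 6*y^2 + 2*sqrt(2)*y^2 - 12*sqrt(2)*y + 9*y + 18*sqrt(2)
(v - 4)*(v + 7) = v^2 + 3*v - 28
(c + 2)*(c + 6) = c^2 + 8*c + 12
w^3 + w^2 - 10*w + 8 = (w - 2)*(w - 1)*(w + 4)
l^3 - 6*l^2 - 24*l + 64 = (l - 8)*(l - 2)*(l + 4)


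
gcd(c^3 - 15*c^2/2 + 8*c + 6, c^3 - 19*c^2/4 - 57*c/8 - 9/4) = c^2 - 11*c/2 - 3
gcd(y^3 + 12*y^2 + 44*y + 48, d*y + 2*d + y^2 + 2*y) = y + 2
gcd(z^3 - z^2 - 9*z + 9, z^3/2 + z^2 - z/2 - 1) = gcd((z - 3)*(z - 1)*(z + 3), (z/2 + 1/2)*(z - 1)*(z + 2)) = z - 1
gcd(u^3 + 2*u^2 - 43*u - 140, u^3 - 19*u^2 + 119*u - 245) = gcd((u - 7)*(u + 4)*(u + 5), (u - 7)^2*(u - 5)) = u - 7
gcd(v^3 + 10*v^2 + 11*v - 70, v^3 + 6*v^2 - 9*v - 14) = v^2 + 5*v - 14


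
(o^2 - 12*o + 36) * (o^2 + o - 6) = o^4 - 11*o^3 + 18*o^2 + 108*o - 216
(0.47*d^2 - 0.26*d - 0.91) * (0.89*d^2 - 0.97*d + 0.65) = 0.4183*d^4 - 0.6873*d^3 - 0.2522*d^2 + 0.7137*d - 0.5915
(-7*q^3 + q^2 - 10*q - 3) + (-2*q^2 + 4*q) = -7*q^3 - q^2 - 6*q - 3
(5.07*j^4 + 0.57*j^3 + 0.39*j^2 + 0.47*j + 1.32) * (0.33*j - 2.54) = 1.6731*j^5 - 12.6897*j^4 - 1.3191*j^3 - 0.8355*j^2 - 0.7582*j - 3.3528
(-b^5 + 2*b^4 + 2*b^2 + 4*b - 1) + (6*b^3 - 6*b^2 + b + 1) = -b^5 + 2*b^4 + 6*b^3 - 4*b^2 + 5*b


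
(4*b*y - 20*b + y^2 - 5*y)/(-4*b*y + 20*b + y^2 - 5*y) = (4*b + y)/(-4*b + y)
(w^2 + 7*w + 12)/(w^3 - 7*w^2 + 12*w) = (w^2 + 7*w + 12)/(w*(w^2 - 7*w + 12))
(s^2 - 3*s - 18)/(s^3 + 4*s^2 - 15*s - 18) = (s^2 - 3*s - 18)/(s^3 + 4*s^2 - 15*s - 18)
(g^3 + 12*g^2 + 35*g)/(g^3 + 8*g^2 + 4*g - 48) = g*(g^2 + 12*g + 35)/(g^3 + 8*g^2 + 4*g - 48)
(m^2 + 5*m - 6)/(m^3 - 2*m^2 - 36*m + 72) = (m - 1)/(m^2 - 8*m + 12)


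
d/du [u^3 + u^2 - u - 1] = 3*u^2 + 2*u - 1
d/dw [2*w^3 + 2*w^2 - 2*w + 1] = 6*w^2 + 4*w - 2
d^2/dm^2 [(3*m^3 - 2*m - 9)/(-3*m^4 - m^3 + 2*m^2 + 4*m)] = 2*(-27*m^9 + 54*m^7 + 600*m^6 + 339*m^5 - 372*m^4 - 392*m^3 + 216*m + 144)/(m^3*(27*m^9 + 27*m^8 - 45*m^7 - 143*m^6 - 42*m^5 + 144*m^4 + 184*m^3 - 96*m - 64))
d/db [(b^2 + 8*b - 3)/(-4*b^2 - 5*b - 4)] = (27*b^2 - 32*b - 47)/(16*b^4 + 40*b^3 + 57*b^2 + 40*b + 16)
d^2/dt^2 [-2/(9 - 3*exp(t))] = 2*(exp(t) + 3)*exp(t)/(3*(exp(t) - 3)^3)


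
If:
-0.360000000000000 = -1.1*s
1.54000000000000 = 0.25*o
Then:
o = 6.16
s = 0.33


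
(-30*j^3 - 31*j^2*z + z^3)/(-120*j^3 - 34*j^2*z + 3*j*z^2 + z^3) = (j + z)/(4*j + z)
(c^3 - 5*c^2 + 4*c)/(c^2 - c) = c - 4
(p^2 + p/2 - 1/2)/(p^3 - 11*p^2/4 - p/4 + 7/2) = 2*(2*p - 1)/(4*p^2 - 15*p + 14)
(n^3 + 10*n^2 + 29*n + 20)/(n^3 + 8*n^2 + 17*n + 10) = (n + 4)/(n + 2)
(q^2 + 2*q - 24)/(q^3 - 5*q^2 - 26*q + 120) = (q + 6)/(q^2 - q - 30)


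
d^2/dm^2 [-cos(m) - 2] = cos(m)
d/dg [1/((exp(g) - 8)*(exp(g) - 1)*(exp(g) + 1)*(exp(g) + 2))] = (-4*exp(3*g) + 18*exp(2*g) + 34*exp(g) - 6)*exp(g)/(exp(8*g) - 12*exp(7*g) + 2*exp(6*g) + 216*exp(5*g) + 249*exp(4*g) - 396*exp(3*g) - 508*exp(2*g) + 192*exp(g) + 256)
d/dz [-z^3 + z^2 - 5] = z*(2 - 3*z)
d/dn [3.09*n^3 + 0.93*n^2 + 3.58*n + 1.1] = 9.27*n^2 + 1.86*n + 3.58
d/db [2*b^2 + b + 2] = 4*b + 1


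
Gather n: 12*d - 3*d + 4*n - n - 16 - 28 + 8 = 9*d + 3*n - 36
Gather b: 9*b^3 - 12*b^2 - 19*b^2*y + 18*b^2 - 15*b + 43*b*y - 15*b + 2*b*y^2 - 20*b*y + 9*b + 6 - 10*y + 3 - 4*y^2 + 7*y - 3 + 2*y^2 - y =9*b^3 + b^2*(6 - 19*y) + b*(2*y^2 + 23*y - 21) - 2*y^2 - 4*y + 6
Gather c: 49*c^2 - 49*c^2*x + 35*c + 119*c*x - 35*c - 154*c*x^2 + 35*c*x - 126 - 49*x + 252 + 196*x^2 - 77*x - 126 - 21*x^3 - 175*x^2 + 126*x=c^2*(49 - 49*x) + c*(-154*x^2 + 154*x) - 21*x^3 + 21*x^2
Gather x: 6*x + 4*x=10*x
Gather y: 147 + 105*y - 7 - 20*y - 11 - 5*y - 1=80*y + 128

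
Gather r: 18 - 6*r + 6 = 24 - 6*r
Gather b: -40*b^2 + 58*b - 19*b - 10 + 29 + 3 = -40*b^2 + 39*b + 22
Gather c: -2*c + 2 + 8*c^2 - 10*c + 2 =8*c^2 - 12*c + 4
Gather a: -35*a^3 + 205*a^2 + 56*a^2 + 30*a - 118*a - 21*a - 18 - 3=-35*a^3 + 261*a^2 - 109*a - 21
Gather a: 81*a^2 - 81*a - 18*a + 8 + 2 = 81*a^2 - 99*a + 10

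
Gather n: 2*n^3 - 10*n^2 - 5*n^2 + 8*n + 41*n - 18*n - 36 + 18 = 2*n^3 - 15*n^2 + 31*n - 18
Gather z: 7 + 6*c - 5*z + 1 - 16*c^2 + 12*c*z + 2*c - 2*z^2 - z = -16*c^2 + 8*c - 2*z^2 + z*(12*c - 6) + 8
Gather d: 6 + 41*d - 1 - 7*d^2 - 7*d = -7*d^2 + 34*d + 5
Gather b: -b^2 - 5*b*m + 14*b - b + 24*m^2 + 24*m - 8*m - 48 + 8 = -b^2 + b*(13 - 5*m) + 24*m^2 + 16*m - 40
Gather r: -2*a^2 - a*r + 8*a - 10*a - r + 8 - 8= -2*a^2 - 2*a + r*(-a - 1)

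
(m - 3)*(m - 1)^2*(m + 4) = m^4 - m^3 - 13*m^2 + 25*m - 12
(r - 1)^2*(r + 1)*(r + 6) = r^4 + 5*r^3 - 7*r^2 - 5*r + 6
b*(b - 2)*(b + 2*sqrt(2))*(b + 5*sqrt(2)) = b^4 - 2*b^3 + 7*sqrt(2)*b^3 - 14*sqrt(2)*b^2 + 20*b^2 - 40*b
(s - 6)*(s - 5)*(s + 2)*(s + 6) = s^4 - 3*s^3 - 46*s^2 + 108*s + 360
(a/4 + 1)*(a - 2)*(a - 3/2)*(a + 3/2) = a^4/4 + a^3/2 - 41*a^2/16 - 9*a/8 + 9/2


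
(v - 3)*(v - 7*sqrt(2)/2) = v^2 - 7*sqrt(2)*v/2 - 3*v + 21*sqrt(2)/2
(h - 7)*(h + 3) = h^2 - 4*h - 21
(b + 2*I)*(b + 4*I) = b^2 + 6*I*b - 8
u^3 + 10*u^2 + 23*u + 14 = (u + 1)*(u + 2)*(u + 7)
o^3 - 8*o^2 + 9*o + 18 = (o - 6)*(o - 3)*(o + 1)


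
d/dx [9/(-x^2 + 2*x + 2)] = 18*(x - 1)/(-x^2 + 2*x + 2)^2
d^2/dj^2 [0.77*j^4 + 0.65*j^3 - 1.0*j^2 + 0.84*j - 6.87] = 9.24*j^2 + 3.9*j - 2.0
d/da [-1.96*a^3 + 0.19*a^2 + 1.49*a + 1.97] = -5.88*a^2 + 0.38*a + 1.49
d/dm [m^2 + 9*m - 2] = 2*m + 9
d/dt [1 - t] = -1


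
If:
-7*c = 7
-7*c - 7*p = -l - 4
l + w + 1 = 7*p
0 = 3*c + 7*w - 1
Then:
No Solution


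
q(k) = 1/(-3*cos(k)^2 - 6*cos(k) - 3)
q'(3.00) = -93868.55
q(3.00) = -3328.34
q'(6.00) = 0.02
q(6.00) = -0.09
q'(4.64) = 0.83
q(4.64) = -0.39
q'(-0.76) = 0.09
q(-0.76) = -0.11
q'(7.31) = -0.16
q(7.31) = -0.14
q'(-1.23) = 0.26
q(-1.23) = -0.19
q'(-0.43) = 0.04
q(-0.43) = -0.09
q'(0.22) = -0.02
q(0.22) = -0.09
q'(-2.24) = 9.56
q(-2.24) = -2.31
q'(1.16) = -0.22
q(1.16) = -0.17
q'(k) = (-6*sin(k)*cos(k) - 6*sin(k))/(-3*cos(k)^2 - 6*cos(k) - 3)^2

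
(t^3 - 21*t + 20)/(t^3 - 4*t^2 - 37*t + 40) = (t - 4)/(t - 8)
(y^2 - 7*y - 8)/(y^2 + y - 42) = (y^2 - 7*y - 8)/(y^2 + y - 42)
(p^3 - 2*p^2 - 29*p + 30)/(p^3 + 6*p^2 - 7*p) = (p^2 - p - 30)/(p*(p + 7))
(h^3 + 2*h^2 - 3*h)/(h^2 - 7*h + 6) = h*(h + 3)/(h - 6)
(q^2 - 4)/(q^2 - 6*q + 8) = (q + 2)/(q - 4)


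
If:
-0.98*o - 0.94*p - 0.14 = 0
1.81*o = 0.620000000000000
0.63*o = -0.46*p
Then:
No Solution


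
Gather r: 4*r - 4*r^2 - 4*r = -4*r^2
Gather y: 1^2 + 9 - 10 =0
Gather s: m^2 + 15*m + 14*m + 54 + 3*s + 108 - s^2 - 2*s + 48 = m^2 + 29*m - s^2 + s + 210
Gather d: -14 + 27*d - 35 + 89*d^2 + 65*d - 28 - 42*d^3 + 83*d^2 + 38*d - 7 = -42*d^3 + 172*d^2 + 130*d - 84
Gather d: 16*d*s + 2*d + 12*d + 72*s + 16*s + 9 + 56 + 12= d*(16*s + 14) + 88*s + 77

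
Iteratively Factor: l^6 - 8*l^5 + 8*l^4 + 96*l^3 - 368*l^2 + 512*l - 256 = (l - 2)*(l^5 - 6*l^4 - 4*l^3 + 88*l^2 - 192*l + 128) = (l - 2)^2*(l^4 - 4*l^3 - 12*l^2 + 64*l - 64) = (l - 2)^3*(l^3 - 2*l^2 - 16*l + 32) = (l - 4)*(l - 2)^3*(l^2 + 2*l - 8) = (l - 4)*(l - 2)^3*(l + 4)*(l - 2)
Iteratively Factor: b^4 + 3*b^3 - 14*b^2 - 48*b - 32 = (b + 2)*(b^3 + b^2 - 16*b - 16) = (b + 1)*(b + 2)*(b^2 - 16) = (b - 4)*(b + 1)*(b + 2)*(b + 4)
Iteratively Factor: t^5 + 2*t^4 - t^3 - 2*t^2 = (t)*(t^4 + 2*t^3 - t^2 - 2*t) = t*(t + 1)*(t^3 + t^2 - 2*t) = t*(t + 1)*(t + 2)*(t^2 - t) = t^2*(t + 1)*(t + 2)*(t - 1)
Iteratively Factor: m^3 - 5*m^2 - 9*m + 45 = (m - 3)*(m^2 - 2*m - 15) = (m - 5)*(m - 3)*(m + 3)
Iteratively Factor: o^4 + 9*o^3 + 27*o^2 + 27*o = (o + 3)*(o^3 + 6*o^2 + 9*o) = o*(o + 3)*(o^2 + 6*o + 9) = o*(o + 3)^2*(o + 3)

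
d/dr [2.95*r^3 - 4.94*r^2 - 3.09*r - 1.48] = 8.85*r^2 - 9.88*r - 3.09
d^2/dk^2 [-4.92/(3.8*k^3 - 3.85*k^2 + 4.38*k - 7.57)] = ((112.176*k - 37.884)*(3.8*k^3 - 3.85*k^2 + 4.38*k - 7.57) - 4.92*(11.4*k^2 - 7.7*k + 4.38)*(22.8*k^2 - 15.4*k + 8.76))/(3.8*k^3 - 3.85*k^2 + 4.38*k - 7.57)^3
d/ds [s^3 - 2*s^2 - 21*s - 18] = 3*s^2 - 4*s - 21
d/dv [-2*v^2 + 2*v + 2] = 2 - 4*v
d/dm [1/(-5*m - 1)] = 5/(5*m + 1)^2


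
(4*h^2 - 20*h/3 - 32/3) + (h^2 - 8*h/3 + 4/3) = 5*h^2 - 28*h/3 - 28/3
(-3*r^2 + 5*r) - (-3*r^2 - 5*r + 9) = 10*r - 9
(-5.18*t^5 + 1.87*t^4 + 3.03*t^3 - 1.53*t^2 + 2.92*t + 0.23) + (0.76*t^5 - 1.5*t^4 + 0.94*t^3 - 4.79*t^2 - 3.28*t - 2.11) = -4.42*t^5 + 0.37*t^4 + 3.97*t^3 - 6.32*t^2 - 0.36*t - 1.88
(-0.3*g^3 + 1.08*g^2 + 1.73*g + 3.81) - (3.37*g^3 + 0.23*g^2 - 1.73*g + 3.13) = -3.67*g^3 + 0.85*g^2 + 3.46*g + 0.68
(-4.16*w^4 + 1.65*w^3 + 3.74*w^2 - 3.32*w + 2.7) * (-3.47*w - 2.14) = 14.4352*w^5 + 3.1769*w^4 - 16.5088*w^3 + 3.5168*w^2 - 2.2642*w - 5.778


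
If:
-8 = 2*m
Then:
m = -4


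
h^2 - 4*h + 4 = (h - 2)^2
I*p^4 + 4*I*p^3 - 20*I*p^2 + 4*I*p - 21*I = (p - 3)*(p + 7)*(p + I)*(I*p + 1)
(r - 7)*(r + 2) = r^2 - 5*r - 14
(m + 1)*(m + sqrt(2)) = m^2 + m + sqrt(2)*m + sqrt(2)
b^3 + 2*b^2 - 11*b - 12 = (b - 3)*(b + 1)*(b + 4)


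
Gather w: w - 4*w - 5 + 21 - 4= 12 - 3*w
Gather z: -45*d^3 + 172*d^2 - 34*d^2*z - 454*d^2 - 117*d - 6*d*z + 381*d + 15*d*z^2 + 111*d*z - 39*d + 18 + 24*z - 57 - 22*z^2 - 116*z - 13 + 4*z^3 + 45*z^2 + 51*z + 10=-45*d^3 - 282*d^2 + 225*d + 4*z^3 + z^2*(15*d + 23) + z*(-34*d^2 + 105*d - 41) - 42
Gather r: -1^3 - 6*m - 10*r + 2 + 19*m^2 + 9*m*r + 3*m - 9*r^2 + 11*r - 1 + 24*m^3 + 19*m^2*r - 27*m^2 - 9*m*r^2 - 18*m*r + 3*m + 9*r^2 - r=24*m^3 - 8*m^2 - 9*m*r^2 + r*(19*m^2 - 9*m)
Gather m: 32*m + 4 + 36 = 32*m + 40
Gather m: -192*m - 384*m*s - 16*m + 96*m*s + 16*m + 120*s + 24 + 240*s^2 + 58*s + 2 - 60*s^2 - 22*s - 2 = m*(-288*s - 192) + 180*s^2 + 156*s + 24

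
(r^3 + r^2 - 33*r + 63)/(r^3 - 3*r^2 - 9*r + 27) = (r + 7)/(r + 3)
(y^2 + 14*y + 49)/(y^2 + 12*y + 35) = (y + 7)/(y + 5)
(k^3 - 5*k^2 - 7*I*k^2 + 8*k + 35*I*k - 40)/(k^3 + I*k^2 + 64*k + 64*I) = (k - 5)/(k + 8*I)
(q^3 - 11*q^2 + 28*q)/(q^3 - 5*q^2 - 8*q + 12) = q*(q^2 - 11*q + 28)/(q^3 - 5*q^2 - 8*q + 12)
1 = 1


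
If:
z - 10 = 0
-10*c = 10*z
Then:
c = -10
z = 10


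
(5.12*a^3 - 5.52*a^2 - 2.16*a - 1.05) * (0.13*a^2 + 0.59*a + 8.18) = 0.6656*a^5 + 2.3032*a^4 + 38.344*a^3 - 46.5645*a^2 - 18.2883*a - 8.589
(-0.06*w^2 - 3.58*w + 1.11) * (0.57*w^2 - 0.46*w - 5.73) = -0.0342*w^4 - 2.013*w^3 + 2.6233*w^2 + 20.0028*w - 6.3603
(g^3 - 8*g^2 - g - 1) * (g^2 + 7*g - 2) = g^5 - g^4 - 59*g^3 + 8*g^2 - 5*g + 2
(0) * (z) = 0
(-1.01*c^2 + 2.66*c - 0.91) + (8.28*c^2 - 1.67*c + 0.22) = 7.27*c^2 + 0.99*c - 0.69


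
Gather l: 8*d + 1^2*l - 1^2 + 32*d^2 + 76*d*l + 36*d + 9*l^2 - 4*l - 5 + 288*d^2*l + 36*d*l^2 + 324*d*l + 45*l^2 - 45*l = 32*d^2 + 44*d + l^2*(36*d + 54) + l*(288*d^2 + 400*d - 48) - 6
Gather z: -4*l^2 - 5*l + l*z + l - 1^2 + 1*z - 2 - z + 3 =-4*l^2 + l*z - 4*l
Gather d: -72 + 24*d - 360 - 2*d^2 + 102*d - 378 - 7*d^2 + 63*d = -9*d^2 + 189*d - 810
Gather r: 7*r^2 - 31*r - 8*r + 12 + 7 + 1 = 7*r^2 - 39*r + 20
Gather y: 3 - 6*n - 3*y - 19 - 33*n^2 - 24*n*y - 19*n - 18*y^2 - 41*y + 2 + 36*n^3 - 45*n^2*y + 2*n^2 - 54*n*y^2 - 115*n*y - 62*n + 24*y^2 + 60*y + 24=36*n^3 - 31*n^2 - 87*n + y^2*(6 - 54*n) + y*(-45*n^2 - 139*n + 16) + 10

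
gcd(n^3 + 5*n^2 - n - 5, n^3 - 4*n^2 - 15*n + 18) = n - 1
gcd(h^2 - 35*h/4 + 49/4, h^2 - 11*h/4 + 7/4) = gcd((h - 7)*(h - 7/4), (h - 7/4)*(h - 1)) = h - 7/4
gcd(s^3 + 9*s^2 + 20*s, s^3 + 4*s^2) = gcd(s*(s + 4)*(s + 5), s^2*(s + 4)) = s^2 + 4*s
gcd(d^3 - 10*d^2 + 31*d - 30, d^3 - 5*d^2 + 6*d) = d^2 - 5*d + 6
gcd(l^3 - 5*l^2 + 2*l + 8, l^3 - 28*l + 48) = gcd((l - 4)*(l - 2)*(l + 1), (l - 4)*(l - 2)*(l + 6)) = l^2 - 6*l + 8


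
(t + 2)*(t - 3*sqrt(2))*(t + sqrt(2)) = t^3 - 2*sqrt(2)*t^2 + 2*t^2 - 6*t - 4*sqrt(2)*t - 12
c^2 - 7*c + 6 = (c - 6)*(c - 1)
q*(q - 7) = q^2 - 7*q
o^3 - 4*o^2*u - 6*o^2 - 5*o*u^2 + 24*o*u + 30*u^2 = (o - 6)*(o - 5*u)*(o + u)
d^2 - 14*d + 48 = (d - 8)*(d - 6)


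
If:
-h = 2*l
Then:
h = -2*l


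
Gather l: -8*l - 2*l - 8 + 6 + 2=-10*l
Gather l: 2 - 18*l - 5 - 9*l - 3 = -27*l - 6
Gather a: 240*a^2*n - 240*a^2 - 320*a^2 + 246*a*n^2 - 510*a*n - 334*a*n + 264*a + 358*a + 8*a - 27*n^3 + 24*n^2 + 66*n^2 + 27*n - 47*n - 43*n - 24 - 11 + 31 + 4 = a^2*(240*n - 560) + a*(246*n^2 - 844*n + 630) - 27*n^3 + 90*n^2 - 63*n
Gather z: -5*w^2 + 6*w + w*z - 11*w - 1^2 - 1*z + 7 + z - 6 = -5*w^2 + w*z - 5*w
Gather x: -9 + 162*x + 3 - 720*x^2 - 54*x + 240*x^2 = -480*x^2 + 108*x - 6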